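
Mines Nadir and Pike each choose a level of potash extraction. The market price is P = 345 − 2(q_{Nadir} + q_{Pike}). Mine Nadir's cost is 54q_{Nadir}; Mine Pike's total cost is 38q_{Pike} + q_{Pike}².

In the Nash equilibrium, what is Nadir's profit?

Mine Nadir's profit: π = q_{Nadir}(345 − 2(q_{Nadir} + q_{Pike})) − 54q_{Nadir}.
∂π/∂q_{Nadir} = 291 − 4q_{Nadir} − 2q_{Pike} = 0, so q_{Nadir} = 72.75 − 0.5q_{Pike}.
For Pike: ∂π/∂q_{Pike} = 307 − 6q_{Pike} − 2q_{Nadir} = 0 ⇒ q_{Pike} = 307/6 − (1/3)q_{Nadir}.
Substituting the second reaction function into the first: q_{Nadir} = 72.75 − 0.5(307/6 − (1/3)q_{Nadir}), which gives (5/6)q_{Nadir} = 283/6 ⇒ q_{Nadir} = 56.6.
Then q_{Pike} = 307/6 − (1/3)·56.6 = 32.3.
Price P = 345 − 2·88.9 = 167.2.
Nadir's profit: (167.2 − 54)·56.6 = 6407.12.

6407.12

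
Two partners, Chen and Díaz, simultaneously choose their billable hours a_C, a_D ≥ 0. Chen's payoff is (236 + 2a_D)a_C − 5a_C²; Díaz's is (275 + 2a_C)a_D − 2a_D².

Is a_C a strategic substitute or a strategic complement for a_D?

Expanding Chen's payoff: 236a_C + 2a_Da_C − 5a_C².
∂π/∂a_C = 236 + 2a_D − 10a_C = 0, so a_C = 23.6 + 0.2a_D.
The best-response slope da_C/da_D = 0.2 > 0: the reaction function is upward-sloping, so the choices are strategic complements.

strategic complements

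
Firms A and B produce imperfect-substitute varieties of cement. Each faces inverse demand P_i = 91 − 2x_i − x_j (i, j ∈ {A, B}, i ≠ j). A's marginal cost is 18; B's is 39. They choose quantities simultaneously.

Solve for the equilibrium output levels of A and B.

Firm A's profit: π = x_A(91 − 2x_A − x_B) − 18x_A.
∂π/∂x_A = 73 − 4x_A − x_B = 0 ⇒ x_A = 18.25 − 0.25x_B.
Similarly x_B = 13 − 0.25x_A.
Solving the two reaction functions simultaneously: (1 − (−0.25)(−0.25))x_A = 18.25 − 0.25·13, so 0.9375x_A = 15 and x_A = 16.
Then x_B = 13 − 0.25·16 = 9.

16, 9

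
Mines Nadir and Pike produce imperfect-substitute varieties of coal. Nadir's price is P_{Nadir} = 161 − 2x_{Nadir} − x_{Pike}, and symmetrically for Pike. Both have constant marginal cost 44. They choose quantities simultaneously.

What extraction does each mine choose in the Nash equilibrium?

Mine Nadir's profit: π = x_{Nadir}(161 − 2x_{Nadir} − x_{Pike}) − 44x_{Nadir}.
∂π/∂x_{Nadir} = 117 − 4x_{Nadir} − x_{Pike} = 0 ⇒ x_{Nadir} = 29.25 − 0.25x_{Pike}.
The game is symmetric, so in equilibrium x_{Pike} = x_{Nadir}: the reaction function gives 1.25x_{Nadir} = 29.25, hence x_{Nadir} = 23.4.

23.4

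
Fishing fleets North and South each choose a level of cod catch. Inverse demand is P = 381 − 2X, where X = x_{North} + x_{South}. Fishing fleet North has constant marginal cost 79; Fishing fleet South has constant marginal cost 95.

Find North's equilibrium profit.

5618

Fishing fleet North's profit: π = x_{North}(381 − 2(x_{North} + x_{South})) − 79x_{North}.
∂π/∂x_{North} = 302 − 4x_{North} − 2x_{South} = 0, so x_{North} = 75.5 − 0.5x_{South}.
By the same steps for South: x_{South} = 71.5 − 0.5x_{North}.
Plugging x_{South} into North's best response: x_{North} = 75.5 − 0.5(71.5 − 0.5x_{North}) ⇒ 0.75x_{North} = 39.75, so x_{North} = 53.
Then x_{South} = 71.5 − 0.5·53 = 45.
Price P = 381 − 2·98 = 185.
North's profit: (185 − 79)·53 = 5618.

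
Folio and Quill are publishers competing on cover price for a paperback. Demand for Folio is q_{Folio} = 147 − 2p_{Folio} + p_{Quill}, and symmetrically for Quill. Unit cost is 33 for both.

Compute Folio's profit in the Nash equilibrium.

Folio's profit: π = (p_{Folio} − 33)(147 − 2p_{Folio} + p_{Quill}).
∂π/∂p_{Folio} = 213 − 4p_{Folio} + p_{Quill} = 0 ⇒ p_{Folio} = 53.25 + 0.25p_{Quill}.
Setting p_{Folio} = p_{Quill} in the reaction function: p_{Folio} = 53.25 + 0.25p_{Folio}, so p_{Folio} = 53.25 / 0.75 = 71.
q_{Folio} = 147 − 2·71 + 71 = 76.
Profit = (71 − 33)·76 = 2888.

2888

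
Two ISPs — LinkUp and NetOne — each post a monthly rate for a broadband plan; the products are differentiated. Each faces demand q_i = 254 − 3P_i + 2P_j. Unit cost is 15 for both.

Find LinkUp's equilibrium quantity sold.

179.25

LinkUp's profit: π = (P_{LinkUp} − 15)(254 − 3P_{LinkUp} + 2P_{NetOne}).
∂π/∂P_{LinkUp} = 299 − 6P_{LinkUp} + 2P_{NetOne} = 0 ⇒ P_{LinkUp} = 299/6 + (1/3)P_{NetOne}.
By symmetry P_{NetOne} = P_{LinkUp}; substituting into the reaction function, (2/3)P_{LinkUp} = 299/6 and P_{LinkUp} = 74.75.
q_{LinkUp} = 254 − 3·74.75 + 2·74.75 = 179.25.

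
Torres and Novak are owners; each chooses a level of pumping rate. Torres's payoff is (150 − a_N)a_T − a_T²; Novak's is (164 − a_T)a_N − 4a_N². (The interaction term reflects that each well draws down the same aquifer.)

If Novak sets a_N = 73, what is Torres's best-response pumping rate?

Expanding Torres's payoff: 150a_T − a_Na_T − a_T².
∂π/∂a_T = 150 − a_N − 2a_T = 0, so a_T = 75 − 0.5a_N.
At a_N = 73: a_T = 75 − 0.5·73 = 38.5.

38.5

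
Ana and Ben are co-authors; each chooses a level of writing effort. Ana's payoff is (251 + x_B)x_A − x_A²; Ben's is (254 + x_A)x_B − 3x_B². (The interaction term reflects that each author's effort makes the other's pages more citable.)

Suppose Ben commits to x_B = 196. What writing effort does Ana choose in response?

Expanding Ana's payoff: 251x_A + x_Bx_A − x_A².
∂π/∂x_A = 251 + x_B − 2x_A = 0, so x_A = 125.5 + 0.5x_B.
At x_B = 196: x_A = 125.5 + 0.5·196 = 223.5.

223.5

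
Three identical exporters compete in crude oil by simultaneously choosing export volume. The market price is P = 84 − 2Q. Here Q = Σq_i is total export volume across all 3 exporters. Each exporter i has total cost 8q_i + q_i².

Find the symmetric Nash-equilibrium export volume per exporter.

7.6

A representative exporter's profit is π_i = q_i(84 − 2Q) − 8q_i − q_i², with Q = q_i + Σ_{j≠i} q_j.
First-order condition: 76 − 6q_i − 2Σ_{j≠i} q_j = 0.
Imposing symmetry (q_j = q for all j) turns Σ_{j≠i} q_j into 2q, so 76 = 10q and q = 7.6.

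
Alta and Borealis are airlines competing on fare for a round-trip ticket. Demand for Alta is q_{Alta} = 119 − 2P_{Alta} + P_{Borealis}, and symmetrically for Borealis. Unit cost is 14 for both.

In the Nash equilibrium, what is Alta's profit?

2450

Alta's profit: π = (P_{Alta} − 14)(119 − 2P_{Alta} + P_{Borealis}).
∂π/∂P_{Alta} = 147 − 4P_{Alta} + P_{Borealis} = 0 ⇒ P_{Alta} = 36.75 + 0.25P_{Borealis}.
By symmetry P_{Borealis} = P_{Alta}; substituting into the reaction function, 0.75P_{Alta} = 36.75 and P_{Alta} = 49.
q_{Alta} = 119 − 2·49 + 49 = 70.
Profit = (49 − 14)·70 = 2450.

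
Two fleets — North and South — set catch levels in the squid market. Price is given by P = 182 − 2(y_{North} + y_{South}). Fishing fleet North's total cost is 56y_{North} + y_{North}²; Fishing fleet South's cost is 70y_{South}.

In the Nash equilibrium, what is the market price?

112

Fishing fleet North's profit: π = y_{North}(182 − 2(y_{North} + y_{South})) − 56y_{North} − y_{North}².
∂π/∂y_{North} = 126 − 6y_{North} − 2y_{South} = 0, so y_{North} = 21 − (1/3)y_{South}.
For South: ∂π/∂y_{South} = 112 − 4y_{South} − 2y_{North} = 0 ⇒ y_{South} = 28 − 0.5y_{North}.
Substituting the second reaction function into the first: y_{North} = 21 − (1/3)(28 − 0.5y_{North}), which gives (5/6)y_{North} = 35/3 ⇒ y_{North} = 14.
Then y_{South} = 28 − 0.5·14 = 21.
Equilibrium price: P = 182 − 2·35 = 112.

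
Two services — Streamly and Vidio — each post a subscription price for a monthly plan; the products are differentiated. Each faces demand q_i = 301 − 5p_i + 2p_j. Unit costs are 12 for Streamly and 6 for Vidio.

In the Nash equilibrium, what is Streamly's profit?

5281.25

Streamly's profit: π = (p_{Streamly} − 12)(301 − 5p_{Streamly} + 2p_{Vidio}).
∂π/∂p_{Streamly} = 361 − 10p_{Streamly} + 2p_{Vidio} = 0 ⇒ p_{Streamly} = 36.1 + 0.2p_{Vidio}.
Similarly p_{Vidio} = 33.1 + 0.2p_{Streamly}.
Plugging p_{Vidio} into Streamly's best response: p_{Streamly} = 36.1 + 0.2(33.1 + 0.2p_{Streamly}) ⇒ 0.96p_{Streamly} = 42.72, so p_{Streamly} = 44.5.
Then p_{Vidio} = 33.1 + 0.2·44.5 = 42.
q_{Streamly} = 301 − 5·44.5 + 2·42 = 162.5.
Profit = (44.5 − 12)·162.5 = 5281.25.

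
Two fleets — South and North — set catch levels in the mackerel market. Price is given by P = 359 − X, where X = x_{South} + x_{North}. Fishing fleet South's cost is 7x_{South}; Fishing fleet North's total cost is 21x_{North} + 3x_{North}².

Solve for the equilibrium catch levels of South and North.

Fishing fleet South's profit: π = x_{South}(359 − (x_{South} + x_{North})) − 7x_{South}.
∂π/∂x_{South} = 352 − 2x_{South} − x_{North} = 0, so x_{South} = 176 − 0.5x_{North}.
For North: ∂π/∂x_{North} = 338 − 8x_{North} − x_{South} = 0 ⇒ x_{North} = 42.25 − 0.125x_{South}.
Solving the two reaction functions simultaneously: (1 − (−0.5)(−0.125))x_{South} = 176 − 0.5·42.25, so 0.9375x_{South} = 154.875 and x_{South} = 165.2.
Then x_{North} = 42.25 − 0.125·165.2 = 21.6.

165.2, 21.6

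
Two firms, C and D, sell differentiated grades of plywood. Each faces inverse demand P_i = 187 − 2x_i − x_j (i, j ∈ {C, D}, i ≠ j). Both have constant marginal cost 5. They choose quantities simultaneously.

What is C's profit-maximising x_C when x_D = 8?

Firm C's profit: π = x_C(187 − 2x_C − x_D) − 5x_C.
∂π/∂x_C = 182 − 4x_C − x_D = 0 ⇒ x_C = 45.5 − 0.25x_D.
At x_D = 8: x_C = 45.5 − 0.25·8 = 43.5.

43.5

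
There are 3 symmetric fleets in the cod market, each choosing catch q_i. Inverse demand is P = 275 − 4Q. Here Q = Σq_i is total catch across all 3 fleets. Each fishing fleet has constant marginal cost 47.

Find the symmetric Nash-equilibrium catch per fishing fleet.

14.25

A representative fishing fleet's profit is π_i = q_i(275 − 4Q) − 47q_i, with Q = q_i + Σ_{j≠i} q_j.
First-order condition: 228 − 8q_i − 4Σ_{j≠i} q_j = 0.
With identical fishing fleets, set every q_j = q: then 228 − 8q − 8q = 0, i.e. q = 228/16 = 14.25.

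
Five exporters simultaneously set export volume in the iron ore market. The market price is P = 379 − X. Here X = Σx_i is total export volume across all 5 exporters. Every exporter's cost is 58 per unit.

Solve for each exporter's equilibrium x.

53.5

A representative exporter's profit is π_i = x_i(379 − X) − 58x_i, with X = x_i + Σ_{j≠i} x_j.
First-order condition: 321 − 2x_i − Σ_{j≠i} x_j = 0.
Imposing symmetry (x_j = x for all j) turns Σ_{j≠i} x_j into 4x, so 321 = 6x and x = 53.5.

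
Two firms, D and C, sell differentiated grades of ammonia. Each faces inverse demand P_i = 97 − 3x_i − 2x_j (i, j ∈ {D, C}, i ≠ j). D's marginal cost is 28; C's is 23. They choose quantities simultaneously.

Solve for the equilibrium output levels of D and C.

8.3125, 9.5625

Firm D's profit: π = x_D(97 − 3x_D − 2x_C) − 28x_D.
∂π/∂x_D = 69 − 6x_D − 2x_C = 0 ⇒ x_D = 11.5 − (1/3)x_C.
Similarly x_C = 37/3 − (1/3)x_D.
Substituting the second reaction function into the first: x_D = 11.5 − (1/3)(37/3 − (1/3)x_D), which gives (8/9)x_D = 133/18 ⇒ x_D = 8.3125.
Then x_C = 37/3 − (1/3)·8.3125 = 9.5625.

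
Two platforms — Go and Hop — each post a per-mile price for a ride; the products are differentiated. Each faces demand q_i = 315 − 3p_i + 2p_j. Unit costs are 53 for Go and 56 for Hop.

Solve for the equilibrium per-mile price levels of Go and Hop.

119.0625, 120.1875

Go's profit: π = (p_{Go} − 53)(315 − 3p_{Go} + 2p_{Hop}).
∂π/∂p_{Go} = 474 − 6p_{Go} + 2p_{Hop} = 0 ⇒ p_{Go} = 79 + (1/3)p_{Hop}.
Similarly p_{Hop} = 80.5 + (1/3)p_{Go}.
Solving the two reaction functions simultaneously: (1 − (1/3)(1/3))p_{Go} = 79 + (1/3)·80.5, so (8/9)p_{Go} = 635/6 and p_{Go} = 119.0625.
Then p_{Hop} = 80.5 + (1/3)·119.0625 = 120.1875.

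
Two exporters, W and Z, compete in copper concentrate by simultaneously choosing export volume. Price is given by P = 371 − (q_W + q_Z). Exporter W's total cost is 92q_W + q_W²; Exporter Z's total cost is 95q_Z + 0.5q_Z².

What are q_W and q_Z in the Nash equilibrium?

Exporter W's profit: π = q_W(371 − (q_W + q_Z)) − 92q_W − q_W².
∂π/∂q_W = 279 − 4q_W − q_Z = 0, so q_W = 69.75 − 0.25q_Z.
For Z: ∂π/∂q_Z = 276 − 3q_Z − q_W = 0 ⇒ q_Z = 92 − (1/3)q_W.
Solving the two reaction functions simultaneously: (1 − (−0.25)(−1/3))q_W = 69.75 − 0.25·92, so (11/12)q_W = 46.75 and q_W = 51.
Then q_Z = 92 − (1/3)·51 = 75.

51, 75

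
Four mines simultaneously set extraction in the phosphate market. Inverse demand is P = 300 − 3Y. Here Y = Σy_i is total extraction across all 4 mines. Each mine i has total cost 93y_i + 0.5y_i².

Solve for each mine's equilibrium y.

12.9375

A representative mine's profit is π_i = y_i(300 − 3Y) − 93y_i − 0.5y_i², with Y = y_i + Σ_{j≠i} y_j.
First-order condition: 207 − 7y_i − 3Σ_{j≠i} y_j = 0.
In a symmetric equilibrium every mine chooses the same y, so Σ_{j≠i} y_j = 3y. The condition becomes 207 − 16y = 0, giving y = 207/16 = 12.9375.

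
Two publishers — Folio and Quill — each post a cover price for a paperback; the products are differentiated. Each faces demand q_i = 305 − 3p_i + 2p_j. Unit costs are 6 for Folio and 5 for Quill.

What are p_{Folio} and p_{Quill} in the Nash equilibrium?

80.5625, 80.1875

Folio's profit: π = (p_{Folio} − 6)(305 − 3p_{Folio} + 2p_{Quill}).
∂π/∂p_{Folio} = 323 − 6p_{Folio} + 2p_{Quill} = 0 ⇒ p_{Folio} = 323/6 + (1/3)p_{Quill}.
Similarly p_{Quill} = 160/3 + (1/3)p_{Folio}.
Plugging p_{Quill} into Folio's best response: p_{Folio} = 323/6 + (1/3)(160/3 + (1/3)p_{Folio}) ⇒ (8/9)p_{Folio} = 1289/18, so p_{Folio} = 80.5625.
Then p_{Quill} = 160/3 + (1/3)·80.5625 = 80.1875.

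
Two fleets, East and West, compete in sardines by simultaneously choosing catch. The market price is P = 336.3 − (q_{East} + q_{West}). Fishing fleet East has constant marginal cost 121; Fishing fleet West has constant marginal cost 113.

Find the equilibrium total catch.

Fishing fleet East's profit: π = q_{East}(336.3 − (q_{East} + q_{West})) − 121q_{East}.
∂π/∂q_{East} = 215.3 − 2q_{East} − q_{West} = 0, so q_{East} = 107.65 − 0.5q_{West}.
By the same steps for West: q_{West} = 111.65 − 0.5q_{East}.
Plugging q_{West} into East's best response: q_{East} = 107.65 − 0.5(111.65 − 0.5q_{East}) ⇒ 0.75q_{East} = 51.825, so q_{East} = 69.1.
Then q_{West} = 111.65 − 0.5·69.1 = 77.1.
Total catch: 69.1 + 77.1 = 146.2.

146.2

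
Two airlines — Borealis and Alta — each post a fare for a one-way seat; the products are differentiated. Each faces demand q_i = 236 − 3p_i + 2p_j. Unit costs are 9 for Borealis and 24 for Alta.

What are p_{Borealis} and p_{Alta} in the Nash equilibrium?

68.5625, 74.1875

Borealis's profit: π = (p_{Borealis} − 9)(236 − 3p_{Borealis} + 2p_{Alta}).
∂π/∂p_{Borealis} = 263 − 6p_{Borealis} + 2p_{Alta} = 0 ⇒ p_{Borealis} = 263/6 + (1/3)p_{Alta}.
Similarly p_{Alta} = 154/3 + (1/3)p_{Borealis}.
Solving the two reaction functions simultaneously: (1 − (1/3)(1/3))p_{Borealis} = 263/6 + (1/3)·(154/3), so (8/9)p_{Borealis} = 1097/18 and p_{Borealis} = 68.5625.
Then p_{Alta} = 154/3 + (1/3)·68.5625 = 74.1875.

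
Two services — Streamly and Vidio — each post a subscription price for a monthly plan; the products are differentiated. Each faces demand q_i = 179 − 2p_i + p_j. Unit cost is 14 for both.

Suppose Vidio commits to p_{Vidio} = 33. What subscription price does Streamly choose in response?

Streamly's profit: π = (p_{Streamly} − 14)(179 − 2p_{Streamly} + p_{Vidio}).
∂π/∂p_{Streamly} = 207 − 4p_{Streamly} + p_{Vidio} = 0 ⇒ p_{Streamly} = 51.75 + 0.25p_{Vidio}.
At p_{Vidio} = 33: p_{Streamly} = 51.75 + 0.25·33 = 60.

60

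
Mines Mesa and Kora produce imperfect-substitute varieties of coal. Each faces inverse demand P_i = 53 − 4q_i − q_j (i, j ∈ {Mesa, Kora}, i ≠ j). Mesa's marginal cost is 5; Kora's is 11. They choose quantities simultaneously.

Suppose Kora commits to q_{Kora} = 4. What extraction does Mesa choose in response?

Mine Mesa's profit: π = q_{Mesa}(53 − 4q_{Mesa} − q_{Kora}) − 5q_{Mesa}.
∂π/∂q_{Mesa} = 48 − 8q_{Mesa} − q_{Kora} = 0 ⇒ q_{Mesa} = 6 − 0.125q_{Kora}.
At q_{Kora} = 4: q_{Mesa} = 6 − 0.125·4 = 5.5.

5.5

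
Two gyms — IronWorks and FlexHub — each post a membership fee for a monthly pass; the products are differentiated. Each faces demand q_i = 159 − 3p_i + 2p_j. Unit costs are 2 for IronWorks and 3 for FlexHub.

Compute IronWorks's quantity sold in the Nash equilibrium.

118.3125

IronWorks's profit: π = (p_{IronWorks} − 2)(159 − 3p_{IronWorks} + 2p_{FlexHub}).
∂π/∂p_{IronWorks} = 165 − 6p_{IronWorks} + 2p_{FlexHub} = 0 ⇒ p_{IronWorks} = 27.5 + (1/3)p_{FlexHub}.
Similarly p_{FlexHub} = 28 + (1/3)p_{IronWorks}.
Solving the two reaction functions simultaneously: (1 − (1/3)(1/3))p_{IronWorks} = 27.5 + (1/3)·28, so (8/9)p_{IronWorks} = 221/6 and p_{IronWorks} = 41.4375.
Then p_{FlexHub} = 28 + (1/3)·41.4375 = 41.8125.
q_{IronWorks} = 159 − 3·41.4375 + 2·41.8125 = 118.3125.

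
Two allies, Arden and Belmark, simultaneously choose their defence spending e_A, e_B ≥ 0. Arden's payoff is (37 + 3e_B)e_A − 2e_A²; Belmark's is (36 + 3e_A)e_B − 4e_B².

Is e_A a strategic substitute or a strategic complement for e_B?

strategic complements

Expanding Arden's payoff: 37e_A + 3e_Be_A − 2e_A².
∂π/∂e_A = 37 + 3e_B − 4e_A = 0, so e_A = 9.25 + 0.75e_B.
The best-response slope de_A/de_B = 0.75 > 0: the reaction function is upward-sloping, so the choices are strategic complements.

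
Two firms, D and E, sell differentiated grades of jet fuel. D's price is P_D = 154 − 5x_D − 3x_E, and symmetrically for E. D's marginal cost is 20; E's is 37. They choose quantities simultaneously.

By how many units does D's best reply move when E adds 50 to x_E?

Firm D's profit: π = x_D(154 − 5x_D − 3x_E) − 20x_D.
∂π/∂x_D = 134 − 10x_D − 3x_E = 0 ⇒ x_D = 13.4 − 0.3x_E.
The reaction-function slope is −0.3, so a 50-unit rise in x_E moves x_D by −0.3 × 50 = −15. D's best response falls — the actions are strategic substitutes.

-15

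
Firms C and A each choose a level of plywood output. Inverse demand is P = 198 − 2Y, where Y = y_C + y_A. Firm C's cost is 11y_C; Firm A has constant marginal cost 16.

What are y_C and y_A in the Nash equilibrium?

Firm C's profit: π = y_C(198 − 2(y_C + y_A)) − 11y_C.
∂π/∂y_C = 187 − 4y_C − 2y_A = 0, so y_C = 46.75 − 0.5y_A.
By the same steps for A: y_A = 45.5 − 0.5y_C.
Solving the two reaction functions simultaneously: (1 − (−0.5)(−0.5))y_C = 46.75 − 0.5·45.5, so 0.75y_C = 24 and y_C = 32.
Then y_A = 45.5 − 0.5·32 = 29.5.

32, 29.5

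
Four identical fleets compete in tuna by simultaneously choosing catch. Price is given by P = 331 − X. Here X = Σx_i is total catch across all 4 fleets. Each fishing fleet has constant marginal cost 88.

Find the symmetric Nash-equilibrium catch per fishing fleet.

A representative fishing fleet's profit is π_i = x_i(331 − X) − 88x_i, with X = x_i + Σ_{j≠i} x_j.
First-order condition: 243 − 2x_i − Σ_{j≠i} x_j = 0.
With identical fishing fleets, set every x_j = x: then 243 − 2x − 3x = 0, i.e. x = 243/5 = 48.6.

48.6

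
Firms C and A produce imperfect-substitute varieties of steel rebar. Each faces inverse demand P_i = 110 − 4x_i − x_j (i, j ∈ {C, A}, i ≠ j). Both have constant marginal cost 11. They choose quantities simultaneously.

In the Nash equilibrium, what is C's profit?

484

Firm C's profit: π = x_C(110 − 4x_C − x_A) − 11x_C.
∂π/∂x_C = 99 − 8x_C − x_A = 0 ⇒ x_C = 12.375 − 0.125x_A.
By symmetry x_A = x_C; substituting into the reaction function, 1.125x_C = 12.375 and x_C = 11.
P_C = 110 − 4·11 − 11 = 55.
Profit = (55 − 11)·11 = 484.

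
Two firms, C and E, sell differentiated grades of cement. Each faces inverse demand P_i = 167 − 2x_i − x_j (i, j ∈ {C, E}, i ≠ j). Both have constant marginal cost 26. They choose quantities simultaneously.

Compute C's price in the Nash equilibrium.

82.4

Firm C's profit: π = x_C(167 − 2x_C − x_E) − 26x_C.
∂π/∂x_C = 141 − 4x_C − x_E = 0 ⇒ x_C = 35.25 − 0.25x_E.
The game is symmetric, so in equilibrium x_E = x_C: the reaction function gives 1.25x_C = 35.25, hence x_C = 28.2.
P_C = 167 − 2·28.2 − 28.2 = 82.4.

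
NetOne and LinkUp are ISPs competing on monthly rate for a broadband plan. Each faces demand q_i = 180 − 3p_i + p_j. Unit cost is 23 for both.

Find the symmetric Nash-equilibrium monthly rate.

NetOne's profit: π = (p_{NetOne} − 23)(180 − 3p_{NetOne} + p_{LinkUp}).
∂π/∂p_{NetOne} = 249 − 6p_{NetOne} + p_{LinkUp} = 0 ⇒ p_{NetOne} = 41.5 + (1/6)p_{LinkUp}.
The game is symmetric, so in equilibrium p_{LinkUp} = p_{NetOne}: the reaction function gives (5/6)p_{NetOne} = 41.5, hence p_{NetOne} = 49.8.

49.8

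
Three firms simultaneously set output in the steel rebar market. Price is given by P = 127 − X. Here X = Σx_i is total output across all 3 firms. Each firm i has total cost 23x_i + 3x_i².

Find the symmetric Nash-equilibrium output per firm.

10.4

A representative firm's profit is π_i = x_i(127 − X) − 23x_i − 3x_i², with X = x_i + Σ_{j≠i} x_j.
First-order condition: 104 − 8x_i − Σ_{j≠i} x_j = 0.
With identical firms, set every x_j = x: then 104 − 8x − 2x = 0, i.e. x = 104/10 = 10.4.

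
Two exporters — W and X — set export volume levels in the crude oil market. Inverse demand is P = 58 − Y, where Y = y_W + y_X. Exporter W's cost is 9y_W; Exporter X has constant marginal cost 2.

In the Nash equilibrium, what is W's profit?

196

Exporter W's profit: π = y_W(58 − (y_W + y_X)) − 9y_W.
∂π/∂y_W = 49 − 2y_W − y_X = 0, so y_W = 24.5 − 0.5y_X.
By the same steps for X: y_X = 28 − 0.5y_W.
Solving the two reaction functions simultaneously: (1 − (−0.5)(−0.5))y_W = 24.5 − 0.5·28, so 0.75y_W = 10.5 and y_W = 14.
Then y_X = 28 − 0.5·14 = 21.
Price P = 58 − 35 = 23.
W's profit: (23 − 9)·14 = 196.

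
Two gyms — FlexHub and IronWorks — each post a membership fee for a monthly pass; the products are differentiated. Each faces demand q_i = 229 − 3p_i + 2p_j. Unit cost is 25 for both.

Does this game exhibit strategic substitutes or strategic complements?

strategic complements

FlexHub's profit: π = (p_{FlexHub} − 25)(229 − 3p_{FlexHub} + 2p_{IronWorks}).
∂π/∂p_{FlexHub} = 304 − 6p_{FlexHub} + 2p_{IronWorks} = 0 ⇒ p_{FlexHub} = 152/3 + (1/3)p_{IronWorks}.
The best-response slope dp_{FlexHub}/dp_{IronWorks} = 1/3 > 0: the reaction function is upward-sloping, so the choices are strategic complements.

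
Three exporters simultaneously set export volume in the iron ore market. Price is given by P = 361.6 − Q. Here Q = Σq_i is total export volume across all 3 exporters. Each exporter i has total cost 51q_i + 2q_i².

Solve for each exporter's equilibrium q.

A representative exporter's profit is π_i = q_i(361.6 − Q) − 51q_i − 2q_i², with Q = q_i + Σ_{j≠i} q_j.
First-order condition: 310.6 − 6q_i − Σ_{j≠i} q_j = 0.
With identical exporters, set every q_j = q: then 310.6 − 6q − 2q = 0, i.e. q = 310.6/8 = 38.825.

38.825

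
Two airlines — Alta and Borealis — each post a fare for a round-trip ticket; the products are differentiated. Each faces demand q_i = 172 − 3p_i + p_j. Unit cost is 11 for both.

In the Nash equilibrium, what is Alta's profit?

Alta's profit: π = (p_{Alta} − 11)(172 − 3p_{Alta} + p_{Borealis}).
∂π/∂p_{Alta} = 205 − 6p_{Alta} + p_{Borealis} = 0 ⇒ p_{Alta} = 205/6 + (1/6)p_{Borealis}.
The game is symmetric, so in equilibrium p_{Borealis} = p_{Alta}: the reaction function gives (5/6)p_{Alta} = 205/6, hence p_{Alta} = 41.
q_{Alta} = 172 − 3·41 + 41 = 90.
Profit = (41 − 11)·90 = 2700.

2700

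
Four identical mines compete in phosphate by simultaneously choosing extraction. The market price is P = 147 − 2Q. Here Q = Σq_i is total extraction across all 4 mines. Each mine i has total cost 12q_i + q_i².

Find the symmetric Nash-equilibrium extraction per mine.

11.25

A representative mine's profit is π_i = q_i(147 − 2Q) − 12q_i − q_i², with Q = q_i + Σ_{j≠i} q_j.
First-order condition: 135 − 6q_i − 2Σ_{j≠i} q_j = 0.
In a symmetric equilibrium every mine chooses the same q, so Σ_{j≠i} q_j = 3q. The condition becomes 135 − 12q = 0, giving q = 135/12 = 11.25.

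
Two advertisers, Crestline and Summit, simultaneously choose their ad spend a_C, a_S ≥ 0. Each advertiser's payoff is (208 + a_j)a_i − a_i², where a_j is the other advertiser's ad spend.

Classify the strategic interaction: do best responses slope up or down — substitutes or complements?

Crestline's payoff is (208 + a_S)a_C − a_C².
∂π/∂a_C = 208 + a_S − 2a_C = 0, so a_C = 104 + 0.5a_S.
The best-response slope da_C/da_S = 0.5 > 0: the reaction function is upward-sloping, so the choices are strategic complements.

strategic complements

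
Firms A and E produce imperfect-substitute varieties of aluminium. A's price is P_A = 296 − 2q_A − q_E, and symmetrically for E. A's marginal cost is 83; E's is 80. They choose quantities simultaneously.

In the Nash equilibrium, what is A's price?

167.8

Firm A's profit: π = q_A(296 − 2q_A − q_E) − 83q_A.
∂π/∂q_A = 213 − 4q_A − q_E = 0 ⇒ q_A = 53.25 − 0.25q_E.
Similarly q_E = 54 − 0.25q_A.
Plugging q_E into A's best response: q_A = 53.25 − 0.25(54 − 0.25q_A) ⇒ 0.9375q_A = 39.75, so q_A = 42.4.
Then q_E = 54 − 0.25·42.4 = 43.4.
P_A = 296 − 2·42.4 − 43.4 = 167.8.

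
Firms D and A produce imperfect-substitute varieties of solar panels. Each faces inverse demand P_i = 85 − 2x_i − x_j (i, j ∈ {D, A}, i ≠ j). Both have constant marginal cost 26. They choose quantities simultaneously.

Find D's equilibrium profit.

278.48

Firm D's profit: π = x_D(85 − 2x_D − x_A) − 26x_D.
∂π/∂x_D = 59 − 4x_D − x_A = 0 ⇒ x_D = 14.75 − 0.25x_A.
By symmetry x_A = x_D; substituting into the reaction function, 1.25x_D = 14.75 and x_D = 11.8.
P_D = 85 − 2·11.8 − 11.8 = 49.6.
Profit = (49.6 − 26)·11.8 = 278.48.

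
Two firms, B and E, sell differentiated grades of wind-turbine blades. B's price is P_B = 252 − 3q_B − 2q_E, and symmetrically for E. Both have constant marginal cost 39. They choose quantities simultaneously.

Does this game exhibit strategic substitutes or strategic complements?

strategic substitutes

Firm B's profit: π = q_B(252 − 3q_B − 2q_E) − 39q_B.
∂π/∂q_B = 213 − 6q_B − 2q_E = 0 ⇒ q_B = 35.5 − (1/3)q_E.
The best-response slope dq_B/dq_E = −1/3 < 0: the reaction function is downward-sloping, so the choices are strategic substitutes.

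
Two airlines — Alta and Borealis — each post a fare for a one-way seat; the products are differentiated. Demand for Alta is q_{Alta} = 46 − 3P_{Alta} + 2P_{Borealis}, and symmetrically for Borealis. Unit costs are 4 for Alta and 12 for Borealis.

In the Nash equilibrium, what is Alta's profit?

Alta's profit: π = (P_{Alta} − 4)(46 − 3P_{Alta} + 2P_{Borealis}).
∂π/∂P_{Alta} = 58 − 6P_{Alta} + 2P_{Borealis} = 0 ⇒ P_{Alta} = 29/3 + (1/3)P_{Borealis}.
Similarly P_{Borealis} = 41/3 + (1/3)P_{Alta}.
Solving the two reaction functions simultaneously: (1 − (1/3)(1/3))P_{Alta} = 29/3 + (1/3)·(41/3), so (8/9)P_{Alta} = 128/9 and P_{Alta} = 16.
Then P_{Borealis} = 41/3 + (1/3)·16 = 19.
q_{Alta} = 46 − 3·16 + 2·19 = 36.
Profit = (16 − 4)·36 = 432.

432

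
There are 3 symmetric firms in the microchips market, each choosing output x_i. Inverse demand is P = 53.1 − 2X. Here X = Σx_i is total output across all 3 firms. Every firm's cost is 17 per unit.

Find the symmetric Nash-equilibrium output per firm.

4.5125

A representative firm's profit is π_i = x_i(53.1 − 2X) − 17x_i, with X = x_i + Σ_{j≠i} x_j.
First-order condition: 36.1 − 4x_i − 2Σ_{j≠i} x_j = 0.
In a symmetric equilibrium every firm chooses the same x, so Σ_{j≠i} x_j = 2x. The condition becomes 36.1 − 8x = 0, giving x = 36.1/8 = 4.5125.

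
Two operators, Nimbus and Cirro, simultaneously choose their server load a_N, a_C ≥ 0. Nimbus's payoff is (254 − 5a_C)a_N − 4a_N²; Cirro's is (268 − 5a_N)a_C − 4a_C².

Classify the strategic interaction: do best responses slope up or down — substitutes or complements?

Expanding Nimbus's payoff: 254a_N − 5a_Ca_N − 4a_N².
∂π/∂a_N = 254 − 5a_C − 8a_N = 0, so a_N = 31.75 − 0.625a_C.
The best-response slope da_N/da_C = −0.625 < 0: the reaction function is downward-sloping, so the choices are strategic substitutes.

strategic substitutes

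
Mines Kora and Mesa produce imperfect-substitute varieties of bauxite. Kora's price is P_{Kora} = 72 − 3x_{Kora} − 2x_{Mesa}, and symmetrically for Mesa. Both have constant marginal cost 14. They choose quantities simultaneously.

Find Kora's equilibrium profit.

Mine Kora's profit: π = x_{Kora}(72 − 3x_{Kora} − 2x_{Mesa}) − 14x_{Kora}.
∂π/∂x_{Kora} = 58 − 6x_{Kora} − 2x_{Mesa} = 0 ⇒ x_{Kora} = 29/3 − (1/3)x_{Mesa}.
By symmetry x_{Mesa} = x_{Kora}; substituting into the reaction function, (4/3)x_{Kora} = 29/3 and x_{Kora} = 7.25.
P_{Kora} = 72 − 3·7.25 − 2·7.25 = 35.75.
Profit = (35.75 − 14)·7.25 = 157.6875.

157.6875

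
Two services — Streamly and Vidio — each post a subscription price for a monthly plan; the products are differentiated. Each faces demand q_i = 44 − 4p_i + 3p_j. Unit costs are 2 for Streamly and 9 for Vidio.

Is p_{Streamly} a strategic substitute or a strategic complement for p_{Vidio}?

strategic complements

Streamly's profit: π = (p_{Streamly} − 2)(44 − 4p_{Streamly} + 3p_{Vidio}).
∂π/∂p_{Streamly} = 52 − 8p_{Streamly} + 3p_{Vidio} = 0 ⇒ p_{Streamly} = 6.5 + 0.375p_{Vidio}.
The best-response slope dp_{Streamly}/dp_{Vidio} = 0.375 > 0: the reaction function is upward-sloping, so the choices are strategic complements.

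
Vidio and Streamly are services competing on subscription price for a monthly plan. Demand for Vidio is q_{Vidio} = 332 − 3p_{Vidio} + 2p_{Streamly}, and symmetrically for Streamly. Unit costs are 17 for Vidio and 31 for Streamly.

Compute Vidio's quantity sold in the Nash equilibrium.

Vidio's profit: π = (p_{Vidio} − 17)(332 − 3p_{Vidio} + 2p_{Streamly}).
∂π/∂p_{Vidio} = 383 − 6p_{Vidio} + 2p_{Streamly} = 0 ⇒ p_{Vidio} = 383/6 + (1/3)p_{Streamly}.
Similarly p_{Streamly} = 425/6 + (1/3)p_{Vidio}.
Plugging p_{Streamly} into Vidio's best response: p_{Vidio} = 383/6 + (1/3)(425/6 + (1/3)p_{Vidio}) ⇒ (8/9)p_{Vidio} = 787/9, so p_{Vidio} = 98.375.
Then p_{Streamly} = 425/6 + (1/3)·98.375 = 103.625.
q_{Vidio} = 332 − 3·98.375 + 2·103.625 = 244.125.

244.125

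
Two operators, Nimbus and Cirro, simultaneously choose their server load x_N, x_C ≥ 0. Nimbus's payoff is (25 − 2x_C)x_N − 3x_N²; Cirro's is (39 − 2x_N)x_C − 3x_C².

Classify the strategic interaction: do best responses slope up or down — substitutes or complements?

strategic substitutes

Expanding Nimbus's payoff: 25x_N − 2x_Cx_N − 3x_N².
∂π/∂x_N = 25 − 2x_C − 6x_N = 0, so x_N = 25/6 − (1/3)x_C.
The best-response slope dx_N/dx_C = −1/3 < 0: the reaction function is downward-sloping, so the choices are strategic substitutes.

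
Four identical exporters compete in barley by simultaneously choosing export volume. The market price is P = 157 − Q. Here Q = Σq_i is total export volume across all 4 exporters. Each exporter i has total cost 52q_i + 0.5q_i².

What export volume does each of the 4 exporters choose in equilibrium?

A representative exporter's profit is π_i = q_i(157 − Q) − 52q_i − 0.5q_i², with Q = q_i + Σ_{j≠i} q_j.
First-order condition: 105 − 3q_i − Σ_{j≠i} q_j = 0.
With identical exporters, set every q_j = q: then 105 − 3q − 3q = 0, i.e. q = 105/6 = 17.5.

17.5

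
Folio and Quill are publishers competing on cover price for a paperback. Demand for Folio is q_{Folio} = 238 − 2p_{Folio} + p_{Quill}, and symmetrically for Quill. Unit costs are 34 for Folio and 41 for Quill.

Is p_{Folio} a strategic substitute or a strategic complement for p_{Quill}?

Folio's profit: π = (p_{Folio} − 34)(238 − 2p_{Folio} + p_{Quill}).
∂π/∂p_{Folio} = 306 − 4p_{Folio} + p_{Quill} = 0 ⇒ p_{Folio} = 76.5 + 0.25p_{Quill}.
The best-response slope dp_{Folio}/dp_{Quill} = 0.25 > 0: the reaction function is upward-sloping, so the choices are strategic complements.

strategic complements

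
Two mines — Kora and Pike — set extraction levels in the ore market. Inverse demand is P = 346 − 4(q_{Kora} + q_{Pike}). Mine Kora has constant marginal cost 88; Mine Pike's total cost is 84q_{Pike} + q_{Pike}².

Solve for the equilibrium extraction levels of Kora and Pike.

Mine Kora's profit: π = q_{Kora}(346 − 4(q_{Kora} + q_{Pike})) − 88q_{Kora}.
∂π/∂q_{Kora} = 258 − 8q_{Kora} − 4q_{Pike} = 0, so q_{Kora} = 32.25 − 0.5q_{Pike}.
For Pike: ∂π/∂q_{Pike} = 262 − 10q_{Pike} − 4q_{Kora} = 0 ⇒ q_{Pike} = 26.2 − 0.4q_{Kora}.
Solving the two reaction functions simultaneously: (1 − (−0.5)(−0.4))q_{Kora} = 32.25 − 0.5·26.2, so 0.8q_{Kora} = 19.15 and q_{Kora} = 23.9375.
Then q_{Pike} = 26.2 − 0.4·23.9375 = 16.625.

23.9375, 16.625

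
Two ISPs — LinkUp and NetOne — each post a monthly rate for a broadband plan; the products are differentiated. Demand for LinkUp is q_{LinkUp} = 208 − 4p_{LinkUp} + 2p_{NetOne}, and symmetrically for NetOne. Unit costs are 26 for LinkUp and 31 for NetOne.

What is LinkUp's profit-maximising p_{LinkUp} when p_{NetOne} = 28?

LinkUp's profit: π = (p_{LinkUp} − 26)(208 − 4p_{LinkUp} + 2p_{NetOne}).
∂π/∂p_{LinkUp} = 312 − 8p_{LinkUp} + 2p_{NetOne} = 0 ⇒ p_{LinkUp} = 39 + 0.25p_{NetOne}.
At p_{NetOne} = 28: p_{LinkUp} = 39 + 0.25·28 = 46.

46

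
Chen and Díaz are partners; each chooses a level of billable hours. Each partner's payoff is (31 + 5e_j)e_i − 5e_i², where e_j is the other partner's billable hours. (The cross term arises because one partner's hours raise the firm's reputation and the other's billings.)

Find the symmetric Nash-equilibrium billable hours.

Chen's payoff is (31 + 5e_D)e_C − 5e_C².
∂π/∂e_C = 31 + 5e_D − 10e_C = 0, so e_C = 3.1 + 0.5e_D.
Setting e_C = e_D in the reaction function: e_C = 3.1 + 0.5e_C, so e_C = 3.1 / 0.5 = 6.2.

6.2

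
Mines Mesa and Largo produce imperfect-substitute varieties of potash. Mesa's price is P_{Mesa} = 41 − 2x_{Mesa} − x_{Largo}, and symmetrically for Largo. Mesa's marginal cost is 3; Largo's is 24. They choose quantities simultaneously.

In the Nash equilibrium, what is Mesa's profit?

162

Mine Mesa's profit: π = x_{Mesa}(41 − 2x_{Mesa} − x_{Largo}) − 3x_{Mesa}.
∂π/∂x_{Mesa} = 38 − 4x_{Mesa} − x_{Largo} = 0 ⇒ x_{Mesa} = 9.5 − 0.25x_{Largo}.
Similarly x_{Largo} = 4.25 − 0.25x_{Mesa}.
Plugging x_{Largo} into Mesa's best response: x_{Mesa} = 9.5 − 0.25(4.25 − 0.25x_{Mesa}) ⇒ 0.9375x_{Mesa} = 8.4375, so x_{Mesa} = 9.
Then x_{Largo} = 4.25 − 0.25·9 = 2.
P_{Mesa} = 41 − 2·9 − 2 = 21.
Profit = (21 − 3)·9 = 162.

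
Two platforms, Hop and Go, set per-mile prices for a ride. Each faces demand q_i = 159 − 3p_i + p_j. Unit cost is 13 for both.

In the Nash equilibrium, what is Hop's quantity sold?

79.8

Hop's profit: π = (p_{Hop} − 13)(159 − 3p_{Hop} + p_{Go}).
∂π/∂p_{Hop} = 198 − 6p_{Hop} + p_{Go} = 0 ⇒ p_{Hop} = 33 + (1/6)p_{Go}.
By symmetry p_{Go} = p_{Hop}; substituting into the reaction function, (5/6)p_{Hop} = 33 and p_{Hop} = 39.6.
q_{Hop} = 159 − 3·39.6 + 39.6 = 79.8.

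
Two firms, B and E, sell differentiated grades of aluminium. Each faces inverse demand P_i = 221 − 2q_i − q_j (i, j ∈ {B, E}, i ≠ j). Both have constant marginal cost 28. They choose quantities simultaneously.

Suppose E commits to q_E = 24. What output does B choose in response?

Firm B's profit: π = q_B(221 − 2q_B − q_E) − 28q_B.
∂π/∂q_B = 193 − 4q_B − q_E = 0 ⇒ q_B = 48.25 − 0.25q_E.
At q_E = 24: q_B = 48.25 − 0.25·24 = 42.25.

42.25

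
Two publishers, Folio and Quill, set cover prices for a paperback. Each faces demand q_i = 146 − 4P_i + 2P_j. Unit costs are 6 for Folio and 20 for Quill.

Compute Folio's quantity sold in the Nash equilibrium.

96.8

Folio's profit: π = (P_{Folio} − 6)(146 − 4P_{Folio} + 2P_{Quill}).
∂π/∂P_{Folio} = 170 − 8P_{Folio} + 2P_{Quill} = 0 ⇒ P_{Folio} = 21.25 + 0.25P_{Quill}.
Similarly P_{Quill} = 28.25 + 0.25P_{Folio}.
Plugging P_{Quill} into Folio's best response: P_{Folio} = 21.25 + 0.25(28.25 + 0.25P_{Folio}) ⇒ 0.9375P_{Folio} = 28.3125, so P_{Folio} = 30.2.
Then P_{Quill} = 28.25 + 0.25·30.2 = 35.8.
q_{Folio} = 146 − 4·30.2 + 2·35.8 = 96.8.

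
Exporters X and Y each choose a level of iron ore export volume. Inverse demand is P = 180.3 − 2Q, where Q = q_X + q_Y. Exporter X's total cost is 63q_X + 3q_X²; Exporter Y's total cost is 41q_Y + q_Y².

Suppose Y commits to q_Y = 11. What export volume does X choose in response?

9.53

Exporter X's profit: π = q_X(180.3 − 2(q_X + q_Y)) − 63q_X − 3q_X².
∂π/∂q_X = 117.3 − 10q_X − 2q_Y = 0, so q_X = 11.73 − 0.2q_Y.
At q_Y = 11: q_X = 11.73 − 0.2·11 = 9.53.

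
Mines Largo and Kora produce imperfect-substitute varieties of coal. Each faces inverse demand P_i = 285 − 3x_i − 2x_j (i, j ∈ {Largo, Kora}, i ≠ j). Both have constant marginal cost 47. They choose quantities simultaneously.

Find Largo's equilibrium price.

136.25

Mine Largo's profit: π = x_{Largo}(285 − 3x_{Largo} − 2x_{Kora}) − 47x_{Largo}.
∂π/∂x_{Largo} = 238 − 6x_{Largo} − 2x_{Kora} = 0 ⇒ x_{Largo} = 119/3 − (1/3)x_{Kora}.
By symmetry x_{Kora} = x_{Largo}; substituting into the reaction function, (4/3)x_{Largo} = 119/3 and x_{Largo} = 29.75.
P_{Largo} = 285 − 3·29.75 − 2·29.75 = 136.25.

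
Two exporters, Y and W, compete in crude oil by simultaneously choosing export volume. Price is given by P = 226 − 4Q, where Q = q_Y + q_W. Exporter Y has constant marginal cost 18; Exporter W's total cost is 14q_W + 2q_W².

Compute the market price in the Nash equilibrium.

100.4

Exporter Y's profit: π = q_Y(226 − 4(q_Y + q_W)) − 18q_Y.
∂π/∂q_Y = 208 − 8q_Y − 4q_W = 0, so q_Y = 26 − 0.5q_W.
For W: ∂π/∂q_W = 212 − 12q_W − 4q_Y = 0 ⇒ q_W = 53/3 − (1/3)q_Y.
Solving the two reaction functions simultaneously: (1 − (−0.5)(−1/3))q_Y = 26 − 0.5·(53/3), so (5/6)q_Y = 103/6 and q_Y = 20.6.
Then q_W = 53/3 − (1/3)·20.6 = 10.8.
Equilibrium price: P = 226 − 4·31.4 = 100.4.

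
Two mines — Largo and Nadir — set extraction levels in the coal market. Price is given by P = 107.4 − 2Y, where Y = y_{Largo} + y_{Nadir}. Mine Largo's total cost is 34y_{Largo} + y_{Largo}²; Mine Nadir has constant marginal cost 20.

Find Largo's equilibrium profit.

105.8508

Mine Largo's profit: π = y_{Largo}(107.4 − 2(y_{Largo} + y_{Nadir})) − 34y_{Largo} − y_{Largo}².
∂π/∂y_{Largo} = 73.4 − 6y_{Largo} − 2y_{Nadir} = 0, so y_{Largo} = 367/30 − (1/3)y_{Nadir}.
For Nadir: ∂π/∂y_{Nadir} = 87.4 − 4y_{Nadir} − 2y_{Largo} = 0 ⇒ y_{Nadir} = 21.85 − 0.5y_{Largo}.
Substituting the second reaction function into the first: y_{Largo} = 367/30 − (1/3)(21.85 − 0.5y_{Largo}), which gives (5/6)y_{Largo} = 4.95 ⇒ y_{Largo} = 5.94.
Then y_{Nadir} = 21.85 − 0.5·5.94 = 18.88.
Price P = 107.4 − 2·24.82 = 57.76.
Largo's profit: (57.76 − 34)·5.94 − (5.94)² = 105.8508.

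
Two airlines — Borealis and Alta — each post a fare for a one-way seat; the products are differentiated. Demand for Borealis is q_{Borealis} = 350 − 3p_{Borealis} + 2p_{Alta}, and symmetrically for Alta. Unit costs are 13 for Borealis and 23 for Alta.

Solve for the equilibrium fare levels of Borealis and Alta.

Borealis's profit: π = (p_{Borealis} − 13)(350 − 3p_{Borealis} + 2p_{Alta}).
∂π/∂p_{Borealis} = 389 − 6p_{Borealis} + 2p_{Alta} = 0 ⇒ p_{Borealis} = 389/6 + (1/3)p_{Alta}.
Similarly p_{Alta} = 419/6 + (1/3)p_{Borealis}.
Plugging p_{Alta} into Borealis's best response: p_{Borealis} = 389/6 + (1/3)(419/6 + (1/3)p_{Borealis}) ⇒ (8/9)p_{Borealis} = 793/9, so p_{Borealis} = 99.125.
Then p_{Alta} = 419/6 + (1/3)·99.125 = 102.875.

99.125, 102.875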